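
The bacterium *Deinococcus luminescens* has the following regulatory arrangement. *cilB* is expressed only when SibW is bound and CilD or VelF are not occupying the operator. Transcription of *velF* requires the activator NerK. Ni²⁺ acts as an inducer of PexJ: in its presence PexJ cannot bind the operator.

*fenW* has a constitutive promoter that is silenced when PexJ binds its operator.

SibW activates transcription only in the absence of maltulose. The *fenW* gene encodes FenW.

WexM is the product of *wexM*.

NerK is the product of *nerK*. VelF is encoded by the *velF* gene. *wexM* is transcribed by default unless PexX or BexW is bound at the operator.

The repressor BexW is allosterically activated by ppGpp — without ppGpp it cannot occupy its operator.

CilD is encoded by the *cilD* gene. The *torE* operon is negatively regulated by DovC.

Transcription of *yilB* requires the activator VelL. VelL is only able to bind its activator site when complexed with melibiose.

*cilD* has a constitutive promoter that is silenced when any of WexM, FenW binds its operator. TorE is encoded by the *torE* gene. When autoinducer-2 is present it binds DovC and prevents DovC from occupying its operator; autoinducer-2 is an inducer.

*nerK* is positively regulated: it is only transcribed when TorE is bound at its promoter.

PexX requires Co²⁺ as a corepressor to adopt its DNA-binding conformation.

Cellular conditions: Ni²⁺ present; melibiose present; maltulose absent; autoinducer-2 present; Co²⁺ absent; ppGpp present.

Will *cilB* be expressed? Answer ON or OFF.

Co²⁺ is absent, so PexX is inactive.
ppGpp is present, so BexW is active.
With repressor BexW bound, *wexM* is not transcribed.
So WexM is not produced.
Ni²⁺ is present, so PexJ is inactive.
With no repressor bound, *fenW* is transcribed.
So FenW is produced and active.
With repressor FenW bound, *cilD* is not transcribed.
So CilD is not produced.
Autoinducer-2 is present, so DovC is inactive.
With no repressor bound, *torE* is transcribed.
So TorE is produced and active.
No repressor is bound and TorE is active, so *nerK* is transcribed.
So NerK is produced and active.
No repressor is bound and NerK is active, so *velF* is transcribed.
So VelF is produced and active.
Maltulose is absent, so SibW is active.
With repressor VelF bound, *cilB* is not transcribed.

OFF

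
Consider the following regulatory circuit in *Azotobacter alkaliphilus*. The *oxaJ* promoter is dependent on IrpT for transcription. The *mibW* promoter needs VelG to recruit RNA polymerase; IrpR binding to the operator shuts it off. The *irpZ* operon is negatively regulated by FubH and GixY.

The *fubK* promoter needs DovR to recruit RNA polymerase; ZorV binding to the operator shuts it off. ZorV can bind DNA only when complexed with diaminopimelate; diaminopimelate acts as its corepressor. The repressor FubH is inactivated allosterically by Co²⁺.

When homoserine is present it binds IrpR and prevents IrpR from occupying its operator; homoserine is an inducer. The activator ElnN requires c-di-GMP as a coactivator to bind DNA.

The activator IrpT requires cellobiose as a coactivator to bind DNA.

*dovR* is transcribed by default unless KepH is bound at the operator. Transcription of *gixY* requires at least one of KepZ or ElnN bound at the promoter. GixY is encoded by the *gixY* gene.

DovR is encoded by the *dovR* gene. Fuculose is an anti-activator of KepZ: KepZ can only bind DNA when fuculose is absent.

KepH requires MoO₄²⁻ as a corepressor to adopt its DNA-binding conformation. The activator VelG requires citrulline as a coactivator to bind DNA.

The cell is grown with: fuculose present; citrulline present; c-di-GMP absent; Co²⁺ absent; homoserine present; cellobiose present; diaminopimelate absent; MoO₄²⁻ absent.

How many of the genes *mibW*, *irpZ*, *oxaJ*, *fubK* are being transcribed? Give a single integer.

Citrulline is present, so VelG is active.
Homoserine is present, so IrpR is inactive.
No repressor is bound and VelG is active, so *mibW* is transcribed.
→ *mibW* is ON.
Co²⁺ is absent, so FubH is active.
Fuculose is present, so KepZ is inactive.
c-di-GMP is absent, so ElnN is inactive.
No activator is available at the *gixY* promoter, so *gixY* is not transcribed.
So GixY is not produced.
With repressor FubH bound, *irpZ* is not transcribed.
→ *irpZ* is OFF.
Cellobiose is present, so IrpT is active.
No repressor is bound and IrpT is active, so *oxaJ* is transcribed.
→ *oxaJ* is ON.
Diaminopimelate is absent, so ZorV is inactive.
MoO₄²⁻ is absent, so KepH is inactive.
With no repressor bound, *dovR* is transcribed.
So DovR is produced and active.
No repressor is bound and DovR is active, so *fubK* is transcribed.
→ *fubK* is ON.
3 of the 4 genes are transcribed.

3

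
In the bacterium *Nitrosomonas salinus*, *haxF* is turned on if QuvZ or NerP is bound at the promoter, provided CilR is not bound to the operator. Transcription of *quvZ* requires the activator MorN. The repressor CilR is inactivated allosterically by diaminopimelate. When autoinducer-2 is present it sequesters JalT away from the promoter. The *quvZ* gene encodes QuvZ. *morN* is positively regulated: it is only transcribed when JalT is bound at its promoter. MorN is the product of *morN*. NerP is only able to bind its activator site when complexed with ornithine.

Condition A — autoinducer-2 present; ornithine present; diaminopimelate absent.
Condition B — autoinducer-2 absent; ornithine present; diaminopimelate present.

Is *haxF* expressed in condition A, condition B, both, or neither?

Condition A:
Autoinducer-2 is present, so JalT is inactive.
Required activator JalT is absent, so *morN* is not transcribed.
So MorN is not produced.
Required activator MorN is absent, so *quvZ* is not transcribed.
So QuvZ is not produced.
Ornithine is present, so NerP is active.
Diaminopimelate is absent, so CilR is active.
With repressor CilR bound, *haxF* is not transcribed.
→ *haxF* is OFF in A.
Condition B:
Autoinducer-2 is absent, so JalT is active.
No repressor is bound and JalT is active, so *morN* is transcribed.
So MorN is produced and active.
No repressor is bound and MorN is active, so *quvZ* is transcribed.
So QuvZ is produced and active.
Ornithine is present, so NerP is active.
Diaminopimelate is present, so CilR is inactive.
Activator QuvZ is present, so *haxF* is transcribed.
→ *haxF* is ON in B.

B only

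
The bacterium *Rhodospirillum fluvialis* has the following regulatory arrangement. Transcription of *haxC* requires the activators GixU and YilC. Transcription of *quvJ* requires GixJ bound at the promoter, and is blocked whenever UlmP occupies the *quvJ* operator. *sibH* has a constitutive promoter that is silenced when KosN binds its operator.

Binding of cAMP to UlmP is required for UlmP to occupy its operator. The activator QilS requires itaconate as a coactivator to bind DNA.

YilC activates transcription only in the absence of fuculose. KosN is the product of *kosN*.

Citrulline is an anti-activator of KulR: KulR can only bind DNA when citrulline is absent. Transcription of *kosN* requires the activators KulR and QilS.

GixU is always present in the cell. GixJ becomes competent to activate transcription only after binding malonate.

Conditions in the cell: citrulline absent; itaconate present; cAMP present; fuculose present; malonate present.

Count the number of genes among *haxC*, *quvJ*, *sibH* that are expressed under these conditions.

0

GixU is produced constitutively and is active.
Fuculose is present, so YilC is inactive.
Required activator YilC is absent, so *haxC* is not transcribed.
→ *haxC* is OFF.
cAMP is present, so UlmP is active.
Malonate is present, so GixJ is active.
With repressor UlmP bound, *quvJ* is not transcribed.
→ *quvJ* is OFF.
Citrulline is absent, so KulR is active.
Itaconate is present, so QilS is active.
No repressor is bound and KulR and QilS are active, so *kosN* is transcribed.
So KosN is produced and active.
With repressor KosN bound, *sibH* is not transcribed.
→ *sibH* is OFF.
0 of the 3 genes are transcribed.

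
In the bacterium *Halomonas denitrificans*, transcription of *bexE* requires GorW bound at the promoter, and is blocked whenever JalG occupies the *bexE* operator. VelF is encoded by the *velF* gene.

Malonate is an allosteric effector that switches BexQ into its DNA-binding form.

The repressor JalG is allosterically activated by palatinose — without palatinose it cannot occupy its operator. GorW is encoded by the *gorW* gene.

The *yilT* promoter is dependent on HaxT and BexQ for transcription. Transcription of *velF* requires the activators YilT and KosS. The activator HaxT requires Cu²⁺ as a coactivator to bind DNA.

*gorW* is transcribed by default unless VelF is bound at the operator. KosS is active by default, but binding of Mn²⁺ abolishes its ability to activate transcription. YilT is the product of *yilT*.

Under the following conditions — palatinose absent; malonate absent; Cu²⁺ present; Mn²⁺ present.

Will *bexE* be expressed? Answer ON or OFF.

ON

Cu²⁺ is present, so HaxT is active.
Malonate is absent, so BexQ is inactive.
Required activator BexQ is absent, so *yilT* is not transcribed.
So YilT is not produced.
Mn²⁺ is present, so KosS is inactive.
Required activator YilT is absent, so *velF* is not transcribed.
So VelF is not produced.
With no repressor bound, *gorW* is transcribed.
So GorW is produced and active.
Palatinose is absent, so JalG is inactive.
No repressor is bound and GorW is active, so *bexE* is transcribed.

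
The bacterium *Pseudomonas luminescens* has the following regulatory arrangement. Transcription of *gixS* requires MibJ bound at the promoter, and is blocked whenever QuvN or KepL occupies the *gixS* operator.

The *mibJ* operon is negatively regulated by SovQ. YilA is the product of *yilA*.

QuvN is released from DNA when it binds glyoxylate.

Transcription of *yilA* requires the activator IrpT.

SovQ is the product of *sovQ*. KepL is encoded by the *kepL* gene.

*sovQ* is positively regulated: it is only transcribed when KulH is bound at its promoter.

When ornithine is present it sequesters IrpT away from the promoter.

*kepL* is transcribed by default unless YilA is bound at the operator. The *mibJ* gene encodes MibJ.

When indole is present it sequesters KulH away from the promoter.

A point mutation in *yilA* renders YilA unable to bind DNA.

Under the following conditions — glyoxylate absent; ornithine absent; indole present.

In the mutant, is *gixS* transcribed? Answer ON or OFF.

Glyoxylate is absent, so QuvN is active.
Indole is present, so KulH is inactive.
Required activator KulH is absent, so *sovQ* is not transcribed.
So SovQ is not produced.
With no repressor bound, *mibJ* is transcribed.
So MibJ is produced and active.
YilA is non-functional in this strain, so it has no effect.
With no repressor bound, *kepL* is transcribed.
So KepL is produced and active.
With repressor QuvN bound, *gixS* is not transcribed.

OFF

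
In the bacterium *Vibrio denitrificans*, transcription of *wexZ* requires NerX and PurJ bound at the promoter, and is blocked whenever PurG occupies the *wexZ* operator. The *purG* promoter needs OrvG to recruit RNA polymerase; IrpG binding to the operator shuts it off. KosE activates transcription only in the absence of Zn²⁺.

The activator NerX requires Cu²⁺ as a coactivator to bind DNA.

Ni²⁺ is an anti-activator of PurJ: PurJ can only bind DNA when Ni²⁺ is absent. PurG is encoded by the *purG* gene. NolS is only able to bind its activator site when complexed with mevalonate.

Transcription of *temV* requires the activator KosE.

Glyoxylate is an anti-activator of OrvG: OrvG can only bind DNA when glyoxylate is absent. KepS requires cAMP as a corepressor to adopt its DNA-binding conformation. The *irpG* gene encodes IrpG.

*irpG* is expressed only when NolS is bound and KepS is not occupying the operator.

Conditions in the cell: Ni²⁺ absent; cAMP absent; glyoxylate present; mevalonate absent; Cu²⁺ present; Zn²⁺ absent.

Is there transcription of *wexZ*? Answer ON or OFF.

ON

Cu²⁺ is present, so NerX is active.
Mevalonate is absent, so NolS is inactive.
cAMP is absent, so KepS is inactive.
Required activator NolS is absent, so *irpG* is not transcribed.
So IrpG is not produced.
Glyoxylate is present, so OrvG is inactive.
Required activator OrvG is absent, so *purG* is not transcribed.
So PurG is not produced.
Ni²⁺ is absent, so PurJ is active.
No repressor is bound and NerX and PurJ are active, so *wexZ* is transcribed.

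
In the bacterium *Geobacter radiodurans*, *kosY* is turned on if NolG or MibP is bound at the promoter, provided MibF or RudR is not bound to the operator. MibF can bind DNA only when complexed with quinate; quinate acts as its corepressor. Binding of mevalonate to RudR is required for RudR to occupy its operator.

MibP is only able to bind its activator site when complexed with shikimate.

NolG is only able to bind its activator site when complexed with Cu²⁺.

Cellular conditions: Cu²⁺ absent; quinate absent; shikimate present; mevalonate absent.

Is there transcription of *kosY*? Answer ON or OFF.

Quinate is absent, so MibF is inactive.
Cu²⁺ is absent, so NolG is inactive.
Mevalonate is absent, so RudR is inactive.
Shikimate is present, so MibP is active.
Activator MibP is present, so *kosY* is transcribed.

ON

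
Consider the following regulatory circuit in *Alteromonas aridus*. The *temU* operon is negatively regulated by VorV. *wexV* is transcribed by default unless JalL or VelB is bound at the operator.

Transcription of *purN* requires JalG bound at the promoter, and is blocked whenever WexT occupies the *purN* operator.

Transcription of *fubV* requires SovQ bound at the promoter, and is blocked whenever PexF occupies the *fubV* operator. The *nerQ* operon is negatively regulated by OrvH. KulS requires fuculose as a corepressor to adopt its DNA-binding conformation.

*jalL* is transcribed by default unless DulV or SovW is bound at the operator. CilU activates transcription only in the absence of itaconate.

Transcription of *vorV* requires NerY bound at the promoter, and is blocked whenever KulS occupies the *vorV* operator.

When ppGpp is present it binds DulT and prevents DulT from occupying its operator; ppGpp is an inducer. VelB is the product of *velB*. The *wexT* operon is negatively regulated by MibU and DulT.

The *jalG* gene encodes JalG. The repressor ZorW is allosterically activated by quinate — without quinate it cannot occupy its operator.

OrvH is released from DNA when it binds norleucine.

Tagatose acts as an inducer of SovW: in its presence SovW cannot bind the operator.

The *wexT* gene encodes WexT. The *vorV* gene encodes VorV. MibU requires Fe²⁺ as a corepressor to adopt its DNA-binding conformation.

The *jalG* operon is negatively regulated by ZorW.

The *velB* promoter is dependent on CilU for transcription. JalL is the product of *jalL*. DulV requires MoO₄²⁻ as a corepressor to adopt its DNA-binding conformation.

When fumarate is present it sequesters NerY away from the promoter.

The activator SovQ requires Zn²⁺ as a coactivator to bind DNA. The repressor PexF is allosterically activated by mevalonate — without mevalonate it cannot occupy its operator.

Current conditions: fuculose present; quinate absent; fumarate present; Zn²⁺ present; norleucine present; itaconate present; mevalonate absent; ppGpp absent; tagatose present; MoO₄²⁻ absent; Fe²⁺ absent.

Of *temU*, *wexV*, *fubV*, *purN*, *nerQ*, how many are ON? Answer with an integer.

4

Fumarate is present, so NerY is inactive.
Fuculose is present, so KulS is active.
With repressor KulS bound, *vorV* is not transcribed.
So VorV is not produced.
With no repressor bound, *temU* is transcribed.
→ *temU* is ON.
MoO₄²⁻ is absent, so DulV is inactive.
Tagatose is present, so SovW is inactive.
With no repressor bound, *jalL* is transcribed.
So JalL is produced and active.
Itaconate is present, so CilU is inactive.
Required activator CilU is absent, so *velB* is not transcribed.
So VelB is not produced.
With repressor JalL bound, *wexV* is not transcribed.
→ *wexV* is OFF.
Mevalonate is absent, so PexF is inactive.
Zn²⁺ is present, so SovQ is active.
No repressor is bound and SovQ is active, so *fubV* is transcribed.
→ *fubV* is ON.
Quinate is absent, so ZorW is inactive.
With no repressor bound, *jalG* is transcribed.
So JalG is produced and active.
Fe²⁺ is absent, so MibU is inactive.
ppGpp is absent, so DulT is active.
With repressor DulT bound, *wexT* is not transcribed.
So WexT is not produced.
No repressor is bound and JalG is active, so *purN* is transcribed.
→ *purN* is ON.
Norleucine is present, so OrvH is inactive.
With no repressor bound, *nerQ* is transcribed.
→ *nerQ* is ON.
4 of the 5 genes are transcribed.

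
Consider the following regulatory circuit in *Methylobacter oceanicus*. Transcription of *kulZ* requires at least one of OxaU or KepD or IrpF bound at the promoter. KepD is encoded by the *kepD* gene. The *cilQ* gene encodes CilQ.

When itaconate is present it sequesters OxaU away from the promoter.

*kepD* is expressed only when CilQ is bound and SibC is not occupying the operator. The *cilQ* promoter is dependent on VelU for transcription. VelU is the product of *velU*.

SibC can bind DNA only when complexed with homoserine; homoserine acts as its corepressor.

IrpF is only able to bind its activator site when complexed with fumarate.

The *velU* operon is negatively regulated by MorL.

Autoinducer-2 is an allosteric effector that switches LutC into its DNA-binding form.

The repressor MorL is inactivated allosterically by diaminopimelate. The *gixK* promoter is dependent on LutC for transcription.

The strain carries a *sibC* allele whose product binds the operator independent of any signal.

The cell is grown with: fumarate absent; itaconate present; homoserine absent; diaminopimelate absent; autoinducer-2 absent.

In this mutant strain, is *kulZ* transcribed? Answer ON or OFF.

Itaconate is present, so OxaU is inactive.
Diaminopimelate is absent, so MorL is active.
With repressor MorL bound, *velU* is not transcribed.
So VelU is not produced.
Required activator VelU is absent, so *cilQ* is not transcribed.
So CilQ is not produced.
SibC is constitutively active in this strain.
With repressor SibC bound, *kepD* is not transcribed.
So KepD is not produced.
Fumarate is absent, so IrpF is inactive.
No activator is available at the *kulZ* promoter, so *kulZ* is not transcribed.

OFF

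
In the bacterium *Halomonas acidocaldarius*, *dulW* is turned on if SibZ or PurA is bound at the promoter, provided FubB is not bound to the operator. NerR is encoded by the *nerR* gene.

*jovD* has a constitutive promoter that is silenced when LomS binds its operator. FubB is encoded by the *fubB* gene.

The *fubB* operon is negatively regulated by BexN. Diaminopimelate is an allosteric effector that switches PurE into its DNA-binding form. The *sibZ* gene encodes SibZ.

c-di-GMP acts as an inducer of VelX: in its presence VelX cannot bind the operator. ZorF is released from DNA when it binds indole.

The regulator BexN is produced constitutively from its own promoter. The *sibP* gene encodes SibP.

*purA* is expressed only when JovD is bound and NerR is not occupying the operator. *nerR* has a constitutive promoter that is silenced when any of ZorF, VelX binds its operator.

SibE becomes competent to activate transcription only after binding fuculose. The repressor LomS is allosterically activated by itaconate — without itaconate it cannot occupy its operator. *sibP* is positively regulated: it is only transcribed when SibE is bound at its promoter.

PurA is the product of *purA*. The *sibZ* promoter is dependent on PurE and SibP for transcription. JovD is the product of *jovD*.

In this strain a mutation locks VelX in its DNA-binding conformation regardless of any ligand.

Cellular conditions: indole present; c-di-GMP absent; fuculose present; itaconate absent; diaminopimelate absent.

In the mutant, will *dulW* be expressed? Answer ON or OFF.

Diaminopimelate is absent, so PurE is inactive.
Fuculose is present, so SibE is active.
No repressor is bound and SibE is active, so *sibP* is transcribed.
So SibP is produced and active.
Required activator PurE is absent, so *sibZ* is not transcribed.
So SibZ is not produced.
Itaconate is absent, so LomS is inactive.
With no repressor bound, *jovD* is transcribed.
So JovD is produced and active.
Indole is present, so ZorF is inactive.
VelX is constitutively active in this strain.
With repressor VelX bound, *nerR* is not transcribed.
So NerR is not produced.
No repressor is bound and JovD is active, so *purA* is transcribed.
So PurA is produced and active.
BexN is produced constitutively and is active.
With repressor BexN bound, *fubB* is not transcribed.
So FubB is not produced.
Activator PurA is present, so *dulW* is transcribed.

ON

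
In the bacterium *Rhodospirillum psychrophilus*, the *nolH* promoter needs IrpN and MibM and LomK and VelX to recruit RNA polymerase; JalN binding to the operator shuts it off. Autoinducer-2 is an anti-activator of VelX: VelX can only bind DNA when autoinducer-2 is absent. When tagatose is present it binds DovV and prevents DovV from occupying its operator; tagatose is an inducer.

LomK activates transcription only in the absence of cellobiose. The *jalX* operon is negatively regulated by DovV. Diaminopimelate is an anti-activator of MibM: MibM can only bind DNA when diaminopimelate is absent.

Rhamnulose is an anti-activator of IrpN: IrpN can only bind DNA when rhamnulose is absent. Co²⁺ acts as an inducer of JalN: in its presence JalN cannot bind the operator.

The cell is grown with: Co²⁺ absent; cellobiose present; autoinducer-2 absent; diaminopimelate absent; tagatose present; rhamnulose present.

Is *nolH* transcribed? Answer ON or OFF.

OFF

Rhamnulose is present, so IrpN is inactive.
Diaminopimelate is absent, so MibM is active.
Cellobiose is present, so LomK is inactive.
Co²⁺ is absent, so JalN is active.
Autoinducer-2 is absent, so VelX is active.
With repressor JalN bound, *nolH* is not transcribed.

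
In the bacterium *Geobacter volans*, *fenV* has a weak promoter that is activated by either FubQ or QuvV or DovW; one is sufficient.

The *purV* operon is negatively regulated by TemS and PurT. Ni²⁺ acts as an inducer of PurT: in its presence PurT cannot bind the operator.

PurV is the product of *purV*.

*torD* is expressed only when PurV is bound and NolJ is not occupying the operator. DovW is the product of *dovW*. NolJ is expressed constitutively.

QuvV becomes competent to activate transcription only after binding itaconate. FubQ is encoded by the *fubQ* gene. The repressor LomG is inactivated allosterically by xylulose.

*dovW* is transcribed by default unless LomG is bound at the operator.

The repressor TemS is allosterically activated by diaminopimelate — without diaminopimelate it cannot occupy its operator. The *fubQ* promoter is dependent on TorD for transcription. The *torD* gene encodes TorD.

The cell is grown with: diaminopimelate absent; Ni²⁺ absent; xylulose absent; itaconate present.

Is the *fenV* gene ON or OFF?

ON

NolJ is produced constitutively and is active.
Diaminopimelate is absent, so TemS is inactive.
Ni²⁺ is absent, so PurT is active.
With repressor PurT bound, *purV* is not transcribed.
So PurV is not produced.
With repressor NolJ bound, *torD* is not transcribed.
So TorD is not produced.
Required activator TorD is absent, so *fubQ* is not transcribed.
So FubQ is not produced.
Itaconate is present, so QuvV is active.
Xylulose is absent, so LomG is active.
With repressor LomG bound, *dovW* is not transcribed.
So DovW is not produced.
Activator QuvV is present, so *fenV* is transcribed.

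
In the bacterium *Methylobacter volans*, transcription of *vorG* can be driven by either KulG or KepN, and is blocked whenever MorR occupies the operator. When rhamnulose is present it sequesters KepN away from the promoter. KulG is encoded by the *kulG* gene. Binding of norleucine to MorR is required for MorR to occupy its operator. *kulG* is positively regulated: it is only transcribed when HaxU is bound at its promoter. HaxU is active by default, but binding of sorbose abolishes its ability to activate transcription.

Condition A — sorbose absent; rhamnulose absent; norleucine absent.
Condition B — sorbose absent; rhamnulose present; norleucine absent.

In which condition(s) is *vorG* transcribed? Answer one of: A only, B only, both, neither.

Condition A:
Sorbose is absent, so HaxU is active.
No repressor is bound and HaxU is active, so *kulG* is transcribed.
So KulG is produced and active.
Rhamnulose is absent, so KepN is active.
Norleucine is absent, so MorR is inactive.
Activator KulG is present, so *vorG* is transcribed.
→ *vorG* is ON in A.
Condition B:
Sorbose is absent, so HaxU is active.
No repressor is bound and HaxU is active, so *kulG* is transcribed.
So KulG is produced and active.
Rhamnulose is present, so KepN is inactive.
Norleucine is absent, so MorR is inactive.
Activator KulG is present, so *vorG* is transcribed.
→ *vorG* is ON in B.

both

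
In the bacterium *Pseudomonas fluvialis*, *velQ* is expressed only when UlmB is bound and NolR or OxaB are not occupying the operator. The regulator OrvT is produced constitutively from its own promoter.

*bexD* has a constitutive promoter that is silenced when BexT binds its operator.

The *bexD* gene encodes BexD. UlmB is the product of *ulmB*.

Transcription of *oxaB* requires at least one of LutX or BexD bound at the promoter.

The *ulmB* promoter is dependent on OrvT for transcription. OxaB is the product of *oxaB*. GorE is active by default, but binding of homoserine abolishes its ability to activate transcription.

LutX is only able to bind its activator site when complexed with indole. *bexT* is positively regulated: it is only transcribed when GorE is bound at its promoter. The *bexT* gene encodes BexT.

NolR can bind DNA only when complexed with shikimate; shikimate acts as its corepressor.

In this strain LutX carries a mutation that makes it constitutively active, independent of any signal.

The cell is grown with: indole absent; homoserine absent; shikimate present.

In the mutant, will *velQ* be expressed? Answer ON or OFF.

OFF

OrvT is produced constitutively and is active.
No repressor is bound and OrvT is active, so *ulmB* is transcribed.
So UlmB is produced and active.
Shikimate is present, so NolR is active.
LutX is constitutively active in this strain.
Homoserine is absent, so GorE is active.
No repressor is bound and GorE is active, so *bexT* is transcribed.
So BexT is produced and active.
With repressor BexT bound, *bexD* is not transcribed.
So BexD is not produced.
Activator LutX is present, so *oxaB* is transcribed.
So OxaB is produced and active.
With repressor NolR bound, *velQ* is not transcribed.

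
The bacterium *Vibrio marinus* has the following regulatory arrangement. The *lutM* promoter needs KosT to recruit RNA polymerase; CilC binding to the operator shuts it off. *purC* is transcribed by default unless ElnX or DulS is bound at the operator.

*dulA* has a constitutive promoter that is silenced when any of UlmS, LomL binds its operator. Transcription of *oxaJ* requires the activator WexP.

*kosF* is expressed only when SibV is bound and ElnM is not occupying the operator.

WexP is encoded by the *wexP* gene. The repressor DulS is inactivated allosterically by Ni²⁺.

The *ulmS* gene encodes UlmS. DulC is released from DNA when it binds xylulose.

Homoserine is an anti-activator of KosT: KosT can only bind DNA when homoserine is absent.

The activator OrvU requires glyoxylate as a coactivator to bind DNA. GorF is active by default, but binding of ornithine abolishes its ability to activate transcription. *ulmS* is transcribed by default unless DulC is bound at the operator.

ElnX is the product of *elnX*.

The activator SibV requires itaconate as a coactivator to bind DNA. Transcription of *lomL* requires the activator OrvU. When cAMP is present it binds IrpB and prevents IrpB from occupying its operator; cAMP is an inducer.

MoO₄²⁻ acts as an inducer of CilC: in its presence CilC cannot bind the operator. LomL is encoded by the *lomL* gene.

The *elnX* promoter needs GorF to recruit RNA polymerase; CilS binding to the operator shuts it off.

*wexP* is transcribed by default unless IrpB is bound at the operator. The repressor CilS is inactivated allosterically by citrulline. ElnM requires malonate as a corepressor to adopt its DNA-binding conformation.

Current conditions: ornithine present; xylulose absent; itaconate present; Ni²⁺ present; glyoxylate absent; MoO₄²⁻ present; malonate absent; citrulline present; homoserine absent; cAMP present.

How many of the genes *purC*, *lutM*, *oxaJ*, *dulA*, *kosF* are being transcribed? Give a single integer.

Citrulline is present, so CilS is inactive.
Ornithine is present, so GorF is inactive.
Required activator GorF is absent, so *elnX* is not transcribed.
So ElnX is not produced.
Ni²⁺ is present, so DulS is inactive.
With no repressor bound, *purC* is transcribed.
→ *purC* is ON.
Homoserine is absent, so KosT is active.
MoO₄²⁻ is present, so CilC is inactive.
No repressor is bound and KosT is active, so *lutM* is transcribed.
→ *lutM* is ON.
cAMP is present, so IrpB is inactive.
With no repressor bound, *wexP* is transcribed.
So WexP is produced and active.
No repressor is bound and WexP is active, so *oxaJ* is transcribed.
→ *oxaJ* is ON.
Xylulose is absent, so DulC is active.
With repressor DulC bound, *ulmS* is not transcribed.
So UlmS is not produced.
Glyoxylate is absent, so OrvU is inactive.
Required activator OrvU is absent, so *lomL* is not transcribed.
So LomL is not produced.
With no repressor bound, *dulA* is transcribed.
→ *dulA* is ON.
Malonate is absent, so ElnM is inactive.
Itaconate is present, so SibV is active.
No repressor is bound and SibV is active, so *kosF* is transcribed.
→ *kosF* is ON.
5 of the 5 genes are transcribed.

5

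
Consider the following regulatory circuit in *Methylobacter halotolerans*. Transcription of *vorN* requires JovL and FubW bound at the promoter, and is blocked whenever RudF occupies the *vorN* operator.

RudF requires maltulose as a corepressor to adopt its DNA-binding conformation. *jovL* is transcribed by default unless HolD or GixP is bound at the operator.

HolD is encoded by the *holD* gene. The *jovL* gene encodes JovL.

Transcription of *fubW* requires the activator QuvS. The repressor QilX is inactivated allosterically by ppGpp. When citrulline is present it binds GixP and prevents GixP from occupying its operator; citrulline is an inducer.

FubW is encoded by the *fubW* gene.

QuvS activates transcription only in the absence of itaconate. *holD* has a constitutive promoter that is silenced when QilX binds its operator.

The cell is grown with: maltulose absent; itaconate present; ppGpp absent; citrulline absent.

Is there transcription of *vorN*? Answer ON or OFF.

OFF

ppGpp is absent, so QilX is active.
With repressor QilX bound, *holD* is not transcribed.
So HolD is not produced.
Citrulline is absent, so GixP is active.
With repressor GixP bound, *jovL* is not transcribed.
So JovL is not produced.
Maltulose is absent, so RudF is inactive.
Itaconate is present, so QuvS is inactive.
Required activator QuvS is absent, so *fubW* is not transcribed.
So FubW is not produced.
Required activator JovL is absent, so *vorN* is not transcribed.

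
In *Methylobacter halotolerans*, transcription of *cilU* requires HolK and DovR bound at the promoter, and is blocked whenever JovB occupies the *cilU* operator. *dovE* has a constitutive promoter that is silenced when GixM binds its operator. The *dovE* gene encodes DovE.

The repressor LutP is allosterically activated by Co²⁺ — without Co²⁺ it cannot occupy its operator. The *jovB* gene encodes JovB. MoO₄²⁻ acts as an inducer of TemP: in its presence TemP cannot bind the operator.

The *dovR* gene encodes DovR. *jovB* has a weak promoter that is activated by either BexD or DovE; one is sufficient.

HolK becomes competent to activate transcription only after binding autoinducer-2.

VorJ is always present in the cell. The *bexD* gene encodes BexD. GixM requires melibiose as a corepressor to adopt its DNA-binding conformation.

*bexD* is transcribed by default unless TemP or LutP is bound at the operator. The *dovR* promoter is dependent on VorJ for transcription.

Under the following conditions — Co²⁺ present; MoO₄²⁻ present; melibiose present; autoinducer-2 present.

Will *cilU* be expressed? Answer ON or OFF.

Autoinducer-2 is present, so HolK is active.
MoO₄²⁻ is present, so TemP is inactive.
Co²⁺ is present, so LutP is active.
With repressor LutP bound, *bexD* is not transcribed.
So BexD is not produced.
Melibiose is present, so GixM is active.
With repressor GixM bound, *dovE* is not transcribed.
So DovE is not produced.
No activator is available at the *jovB* promoter, so *jovB* is not transcribed.
So JovB is not produced.
VorJ is produced constitutively and is active.
No repressor is bound and VorJ is active, so *dovR* is transcribed.
So DovR is produced and active.
No repressor is bound and HolK and DovR are active, so *cilU* is transcribed.

ON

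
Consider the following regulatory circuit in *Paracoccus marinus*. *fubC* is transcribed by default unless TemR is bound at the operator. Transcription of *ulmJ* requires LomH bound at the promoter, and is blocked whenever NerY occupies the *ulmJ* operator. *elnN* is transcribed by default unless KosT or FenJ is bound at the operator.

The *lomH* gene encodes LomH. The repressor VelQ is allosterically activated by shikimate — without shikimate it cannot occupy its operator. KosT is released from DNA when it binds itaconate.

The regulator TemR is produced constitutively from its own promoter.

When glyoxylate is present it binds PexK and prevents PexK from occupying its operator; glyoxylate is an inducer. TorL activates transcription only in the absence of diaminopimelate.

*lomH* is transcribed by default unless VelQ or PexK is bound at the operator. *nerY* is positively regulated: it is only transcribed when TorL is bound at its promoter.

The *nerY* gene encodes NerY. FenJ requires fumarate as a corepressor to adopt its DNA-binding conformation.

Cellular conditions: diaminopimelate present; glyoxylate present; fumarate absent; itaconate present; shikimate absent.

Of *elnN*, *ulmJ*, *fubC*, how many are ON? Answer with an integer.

Itaconate is present, so KosT is inactive.
Fumarate is absent, so FenJ is inactive.
With no repressor bound, *elnN* is transcribed.
→ *elnN* is ON.
Diaminopimelate is present, so TorL is inactive.
Required activator TorL is absent, so *nerY* is not transcribed.
So NerY is not produced.
Shikimate is absent, so VelQ is inactive.
Glyoxylate is present, so PexK is inactive.
With no repressor bound, *lomH* is transcribed.
So LomH is produced and active.
No repressor is bound and LomH is active, so *ulmJ* is transcribed.
→ *ulmJ* is ON.
TemR is produced constitutively and is active.
With repressor TemR bound, *fubC* is not transcribed.
→ *fubC* is OFF.
2 of the 3 genes are transcribed.

2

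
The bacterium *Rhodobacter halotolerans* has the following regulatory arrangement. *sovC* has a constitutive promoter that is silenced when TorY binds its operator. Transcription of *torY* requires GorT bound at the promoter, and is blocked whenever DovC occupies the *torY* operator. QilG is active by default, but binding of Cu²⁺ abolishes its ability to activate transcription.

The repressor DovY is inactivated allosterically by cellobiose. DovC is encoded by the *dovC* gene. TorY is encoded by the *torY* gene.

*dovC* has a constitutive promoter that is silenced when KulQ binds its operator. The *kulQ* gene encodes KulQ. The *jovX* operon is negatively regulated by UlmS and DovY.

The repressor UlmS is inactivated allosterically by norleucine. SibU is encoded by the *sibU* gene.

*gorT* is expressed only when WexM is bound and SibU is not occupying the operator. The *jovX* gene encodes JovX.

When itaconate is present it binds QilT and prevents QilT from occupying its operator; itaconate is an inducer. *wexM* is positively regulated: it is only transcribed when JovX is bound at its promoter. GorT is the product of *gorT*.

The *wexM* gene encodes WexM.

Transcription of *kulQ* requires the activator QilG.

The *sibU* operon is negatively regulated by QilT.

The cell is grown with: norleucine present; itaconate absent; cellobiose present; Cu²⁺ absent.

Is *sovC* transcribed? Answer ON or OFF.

Norleucine is present, so UlmS is inactive.
Cellobiose is present, so DovY is inactive.
With no repressor bound, *jovX* is transcribed.
So JovX is produced and active.
No repressor is bound and JovX is active, so *wexM* is transcribed.
So WexM is produced and active.
Itaconate is absent, so QilT is active.
With repressor QilT bound, *sibU* is not transcribed.
So SibU is not produced.
No repressor is bound and WexM is active, so *gorT* is transcribed.
So GorT is produced and active.
Cu²⁺ is absent, so QilG is active.
No repressor is bound and QilG is active, so *kulQ* is transcribed.
So KulQ is produced and active.
With repressor KulQ bound, *dovC* is not transcribed.
So DovC is not produced.
No repressor is bound and GorT is active, so *torY* is transcribed.
So TorY is produced and active.
With repressor TorY bound, *sovC* is not transcribed.

OFF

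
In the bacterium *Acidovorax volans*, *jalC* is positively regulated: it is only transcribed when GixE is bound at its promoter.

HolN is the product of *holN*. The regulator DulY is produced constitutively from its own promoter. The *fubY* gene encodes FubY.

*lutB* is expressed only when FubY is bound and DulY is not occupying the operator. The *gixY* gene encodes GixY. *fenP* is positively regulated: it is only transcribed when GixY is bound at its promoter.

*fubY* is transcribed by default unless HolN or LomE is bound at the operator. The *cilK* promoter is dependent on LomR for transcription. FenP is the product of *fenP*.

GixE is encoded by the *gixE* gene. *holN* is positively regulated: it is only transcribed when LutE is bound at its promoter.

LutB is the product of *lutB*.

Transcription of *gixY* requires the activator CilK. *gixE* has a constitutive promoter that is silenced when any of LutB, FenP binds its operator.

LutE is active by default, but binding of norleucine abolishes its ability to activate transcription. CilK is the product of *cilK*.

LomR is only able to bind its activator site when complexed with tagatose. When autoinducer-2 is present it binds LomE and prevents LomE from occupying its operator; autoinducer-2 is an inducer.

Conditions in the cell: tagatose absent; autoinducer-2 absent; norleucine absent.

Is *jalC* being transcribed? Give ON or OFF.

ON

Norleucine is absent, so LutE is active.
No repressor is bound and LutE is active, so *holN* is transcribed.
So HolN is produced and active.
Autoinducer-2 is absent, so LomE is active.
With repressor HolN bound, *fubY* is not transcribed.
So FubY is not produced.
DulY is produced constitutively and is active.
With repressor DulY bound, *lutB* is not transcribed.
So LutB is not produced.
Tagatose is absent, so LomR is inactive.
Required activator LomR is absent, so *cilK* is not transcribed.
So CilK is not produced.
Required activator CilK is absent, so *gixY* is not transcribed.
So GixY is not produced.
Required activator GixY is absent, so *fenP* is not transcribed.
So FenP is not produced.
With no repressor bound, *gixE* is transcribed.
So GixE is produced and active.
No repressor is bound and GixE is active, so *jalC* is transcribed.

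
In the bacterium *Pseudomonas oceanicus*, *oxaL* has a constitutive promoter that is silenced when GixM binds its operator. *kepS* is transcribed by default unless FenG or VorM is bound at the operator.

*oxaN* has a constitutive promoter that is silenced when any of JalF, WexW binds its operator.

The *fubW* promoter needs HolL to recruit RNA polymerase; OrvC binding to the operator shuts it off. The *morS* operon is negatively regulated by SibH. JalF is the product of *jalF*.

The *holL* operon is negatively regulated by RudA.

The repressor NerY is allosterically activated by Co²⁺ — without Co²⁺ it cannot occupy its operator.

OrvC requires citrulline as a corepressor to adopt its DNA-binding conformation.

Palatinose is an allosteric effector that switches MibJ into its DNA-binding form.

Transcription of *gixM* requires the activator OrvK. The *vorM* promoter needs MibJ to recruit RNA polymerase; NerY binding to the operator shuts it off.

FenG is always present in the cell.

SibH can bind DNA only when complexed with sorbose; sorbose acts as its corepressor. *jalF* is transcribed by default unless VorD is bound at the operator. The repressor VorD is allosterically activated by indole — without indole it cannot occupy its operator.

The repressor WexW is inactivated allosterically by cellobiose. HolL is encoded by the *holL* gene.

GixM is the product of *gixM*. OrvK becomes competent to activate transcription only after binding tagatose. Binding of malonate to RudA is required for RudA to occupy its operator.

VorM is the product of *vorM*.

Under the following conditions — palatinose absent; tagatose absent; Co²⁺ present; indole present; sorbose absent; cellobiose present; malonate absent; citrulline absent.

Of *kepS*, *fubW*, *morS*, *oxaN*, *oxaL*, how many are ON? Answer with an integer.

FenG is produced constitutively and is active.
Palatinose is absent, so MibJ is inactive.
Co²⁺ is present, so NerY is active.
With repressor NerY bound, *vorM* is not transcribed.
So VorM is not produced.
With repressor FenG bound, *kepS* is not transcribed.
→ *kepS* is OFF.
Malonate is absent, so RudA is inactive.
With no repressor bound, *holL* is transcribed.
So HolL is produced and active.
Citrulline is absent, so OrvC is inactive.
No repressor is bound and HolL is active, so *fubW* is transcribed.
→ *fubW* is ON.
Sorbose is absent, so SibH is inactive.
With no repressor bound, *morS* is transcribed.
→ *morS* is ON.
Indole is present, so VorD is active.
With repressor VorD bound, *jalF* is not transcribed.
So JalF is not produced.
Cellobiose is present, so WexW is inactive.
With no repressor bound, *oxaN* is transcribed.
→ *oxaN* is ON.
Tagatose is absent, so OrvK is inactive.
Required activator OrvK is absent, so *gixM* is not transcribed.
So GixM is not produced.
With no repressor bound, *oxaL* is transcribed.
→ *oxaL* is ON.
4 of the 5 genes are transcribed.

4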